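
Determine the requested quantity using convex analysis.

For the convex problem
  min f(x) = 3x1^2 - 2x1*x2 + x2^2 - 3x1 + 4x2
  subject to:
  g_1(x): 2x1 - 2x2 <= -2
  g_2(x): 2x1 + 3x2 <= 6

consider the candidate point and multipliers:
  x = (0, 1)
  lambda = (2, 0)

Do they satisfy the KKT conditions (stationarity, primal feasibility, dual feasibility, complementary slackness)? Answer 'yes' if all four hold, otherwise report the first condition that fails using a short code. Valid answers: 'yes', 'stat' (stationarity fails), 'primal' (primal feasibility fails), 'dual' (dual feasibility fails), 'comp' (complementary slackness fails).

Gradient of f: grad f(x) = Q x + c = (-5, 6)
Constraint values g_i(x) = a_i^T x - b_i:
  g_1((0, 1)) = 0
  g_2((0, 1)) = -3
Stationarity residual: grad f(x) + sum_i lambda_i a_i = (-1, 2)
  -> stationarity FAILS
Primal feasibility (all g_i <= 0): OK
Dual feasibility (all lambda_i >= 0): OK
Complementary slackness (lambda_i * g_i(x) = 0 for all i): OK

Verdict: the first failing condition is stationarity -> stat.

stat


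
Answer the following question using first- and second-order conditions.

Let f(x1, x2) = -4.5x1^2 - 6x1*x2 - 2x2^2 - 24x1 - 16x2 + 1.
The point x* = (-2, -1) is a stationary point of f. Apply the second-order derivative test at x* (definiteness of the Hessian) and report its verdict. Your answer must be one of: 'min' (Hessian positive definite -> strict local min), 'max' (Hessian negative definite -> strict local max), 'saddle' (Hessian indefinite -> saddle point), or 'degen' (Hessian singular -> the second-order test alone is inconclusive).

Compute the Hessian H = grad^2 f:
  H = [[-9, -6], [-6, -4]]
Verify stationarity: grad f(x*) = H x* + g = (0, 0).
Eigenvalues of H: -13, 0.
H has a zero eigenvalue (singular; negative semidefinite but not definite), so H is neither positive definite, negative definite, nor indefinite. The second-order test alone is inconclusive -> degen.
(Indeed, f is constant along the null direction of H through x*, so x* is not a strict local extremum.)

degen


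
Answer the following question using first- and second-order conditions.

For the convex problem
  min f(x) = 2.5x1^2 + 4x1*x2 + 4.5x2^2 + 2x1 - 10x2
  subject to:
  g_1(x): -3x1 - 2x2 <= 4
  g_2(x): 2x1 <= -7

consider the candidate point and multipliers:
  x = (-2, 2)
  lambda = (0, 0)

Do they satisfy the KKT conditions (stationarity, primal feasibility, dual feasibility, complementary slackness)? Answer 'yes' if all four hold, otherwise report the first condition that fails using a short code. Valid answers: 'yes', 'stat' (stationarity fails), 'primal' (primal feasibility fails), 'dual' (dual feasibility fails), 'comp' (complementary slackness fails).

Gradient of f: grad f(x) = Q x + c = (0, 0)
Constraint values g_i(x) = a_i^T x - b_i:
  g_1((-2, 2)) = -2
  g_2((-2, 2)) = 3
Stationarity residual: grad f(x) + sum_i lambda_i a_i = (0, 0)
  -> stationarity OK
Primal feasibility (all g_i <= 0): FAILS
Dual feasibility (all lambda_i >= 0): OK
Complementary slackness (lambda_i * g_i(x) = 0 for all i): OK

Verdict: the first failing condition is primal_feasibility -> primal.

primal


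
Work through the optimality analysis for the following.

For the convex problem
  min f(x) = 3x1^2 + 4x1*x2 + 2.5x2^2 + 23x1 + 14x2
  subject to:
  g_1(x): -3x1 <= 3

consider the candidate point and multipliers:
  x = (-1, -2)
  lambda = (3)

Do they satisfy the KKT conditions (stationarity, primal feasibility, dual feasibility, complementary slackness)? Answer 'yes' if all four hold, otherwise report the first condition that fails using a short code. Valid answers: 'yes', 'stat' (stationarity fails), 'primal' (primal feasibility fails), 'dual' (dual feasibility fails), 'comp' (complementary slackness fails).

Gradient of f: grad f(x) = Q x + c = (9, 0)
Constraint values g_i(x) = a_i^T x - b_i:
  g_1((-1, -2)) = 0
Stationarity residual: grad f(x) + sum_i lambda_i a_i = (0, 0)
  -> stationarity OK
Primal feasibility (all g_i <= 0): OK
Dual feasibility (all lambda_i >= 0): OK
Complementary slackness (lambda_i * g_i(x) = 0 for all i): OK

Verdict: yes, KKT holds.

yes


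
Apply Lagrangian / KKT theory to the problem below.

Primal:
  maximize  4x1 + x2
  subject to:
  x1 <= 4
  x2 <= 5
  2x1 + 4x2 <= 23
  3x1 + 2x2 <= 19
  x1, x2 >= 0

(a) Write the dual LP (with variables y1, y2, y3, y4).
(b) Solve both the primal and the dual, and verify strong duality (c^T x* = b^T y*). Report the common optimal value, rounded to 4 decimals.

The standard primal-dual pair for 'max c^T x s.t. A x <= b, x >= 0' is:
  Dual:  min b^T y  s.t.  A^T y >= c,  y >= 0.

So the dual LP is:
  minimize  4y1 + 5y2 + 23y3 + 19y4
  subject to:
    y1 + 2y3 + 3y4 >= 4
    y2 + 4y3 + 2y4 >= 1
    y1, y2, y3, y4 >= 0

Solving the primal: x* = (4, 3.5).
  primal value c^T x* = 19.5.
Solving the dual: y* = (2.5, 0, 0, 0.5).
  dual value b^T y* = 19.5.
Strong duality: c^T x* = b^T y*. Confirmed.

19.5


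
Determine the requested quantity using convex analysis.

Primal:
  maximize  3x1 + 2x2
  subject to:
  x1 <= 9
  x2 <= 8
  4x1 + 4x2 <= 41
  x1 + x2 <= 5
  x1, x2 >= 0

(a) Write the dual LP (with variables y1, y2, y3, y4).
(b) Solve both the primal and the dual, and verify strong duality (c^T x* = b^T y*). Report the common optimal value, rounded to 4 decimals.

The standard primal-dual pair for 'max c^T x s.t. A x <= b, x >= 0' is:
  Dual:  min b^T y  s.t.  A^T y >= c,  y >= 0.

So the dual LP is:
  minimize  9y1 + 8y2 + 41y3 + 5y4
  subject to:
    y1 + 4y3 + y4 >= 3
    y2 + 4y3 + y4 >= 2
    y1, y2, y3, y4 >= 0

Solving the primal: x* = (5, 0).
  primal value c^T x* = 15.
Solving the dual: y* = (0, 0, 0, 3).
  dual value b^T y* = 15.
Strong duality: c^T x* = b^T y*. Confirmed.

15


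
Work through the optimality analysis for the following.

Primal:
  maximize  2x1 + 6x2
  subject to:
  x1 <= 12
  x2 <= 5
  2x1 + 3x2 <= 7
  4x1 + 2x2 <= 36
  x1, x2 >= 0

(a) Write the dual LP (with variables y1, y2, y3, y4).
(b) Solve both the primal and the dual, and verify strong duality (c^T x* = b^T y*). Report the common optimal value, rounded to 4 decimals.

The standard primal-dual pair for 'max c^T x s.t. A x <= b, x >= 0' is:
  Dual:  min b^T y  s.t.  A^T y >= c,  y >= 0.

So the dual LP is:
  minimize  12y1 + 5y2 + 7y3 + 36y4
  subject to:
    y1 + 2y3 + 4y4 >= 2
    y2 + 3y3 + 2y4 >= 6
    y1, y2, y3, y4 >= 0

Solving the primal: x* = (0, 2.3333).
  primal value c^T x* = 14.
Solving the dual: y* = (0, 0, 2, 0).
  dual value b^T y* = 14.
Strong duality: c^T x* = b^T y*. Confirmed.

14


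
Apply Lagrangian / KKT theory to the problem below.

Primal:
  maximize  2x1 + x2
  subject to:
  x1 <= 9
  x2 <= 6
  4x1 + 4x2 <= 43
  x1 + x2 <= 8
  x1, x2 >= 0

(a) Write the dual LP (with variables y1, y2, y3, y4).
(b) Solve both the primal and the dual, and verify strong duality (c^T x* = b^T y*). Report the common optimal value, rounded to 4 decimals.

The standard primal-dual pair for 'max c^T x s.t. A x <= b, x >= 0' is:
  Dual:  min b^T y  s.t.  A^T y >= c,  y >= 0.

So the dual LP is:
  minimize  9y1 + 6y2 + 43y3 + 8y4
  subject to:
    y1 + 4y3 + y4 >= 2
    y2 + 4y3 + y4 >= 1
    y1, y2, y3, y4 >= 0

Solving the primal: x* = (8, 0).
  primal value c^T x* = 16.
Solving the dual: y* = (0, 0, 0, 2).
  dual value b^T y* = 16.
Strong duality: c^T x* = b^T y*. Confirmed.

16


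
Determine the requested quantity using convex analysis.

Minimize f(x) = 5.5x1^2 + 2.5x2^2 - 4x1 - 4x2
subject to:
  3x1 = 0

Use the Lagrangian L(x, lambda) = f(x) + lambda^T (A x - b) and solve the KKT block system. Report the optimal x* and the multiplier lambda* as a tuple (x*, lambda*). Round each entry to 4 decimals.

Form the Lagrangian:
  L(x, lambda) = (1/2) x^T Q x + c^T x + lambda^T (A x - b)
Stationarity (grad_x L = 0): Q x + c + A^T lambda = 0.
Primal feasibility: A x = b.

This gives the KKT block system:
  [ Q   A^T ] [ x     ]   [-c ]
  [ A    0  ] [ lambda ] = [ b ]

Solving the linear system:
  x*      = (0, 0.8)
  lambda* = (1.3333)
  f(x*)   = -1.6

x* = (0, 0.8), lambda* = (1.3333)


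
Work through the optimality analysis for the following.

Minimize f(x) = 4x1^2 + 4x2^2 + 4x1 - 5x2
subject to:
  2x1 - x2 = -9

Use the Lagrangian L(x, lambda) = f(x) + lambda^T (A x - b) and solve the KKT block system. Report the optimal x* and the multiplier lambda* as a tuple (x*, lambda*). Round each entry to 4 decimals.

Form the Lagrangian:
  L(x, lambda) = (1/2) x^T Q x + c^T x + lambda^T (A x - b)
Stationarity (grad_x L = 0): Q x + c + A^T lambda = 0.
Primal feasibility: A x = b.

This gives the KKT block system:
  [ Q   A^T ] [ x     ]   [-c ]
  [ A    0  ] [ lambda ] = [ b ]

Solving the linear system:
  x*      = (-3.45, 2.1)
  lambda* = (11.8)
  f(x*)   = 40.95

x* = (-3.45, 2.1), lambda* = (11.8)


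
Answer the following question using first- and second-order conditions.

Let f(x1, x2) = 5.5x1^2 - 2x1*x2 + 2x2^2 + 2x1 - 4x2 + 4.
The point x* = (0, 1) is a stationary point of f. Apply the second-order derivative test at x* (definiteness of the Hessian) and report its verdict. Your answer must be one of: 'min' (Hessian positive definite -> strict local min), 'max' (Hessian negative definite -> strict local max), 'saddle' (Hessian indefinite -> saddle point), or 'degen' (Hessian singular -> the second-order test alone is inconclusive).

Compute the Hessian H = grad^2 f:
  H = [[11, -2], [-2, 4]]
Verify stationarity: grad f(x*) = H x* + g = (0, 0).
Eigenvalues of H: 3.4689, 11.5311.
Both eigenvalues > 0, so H is positive definite -> x* is a strict local min.

min


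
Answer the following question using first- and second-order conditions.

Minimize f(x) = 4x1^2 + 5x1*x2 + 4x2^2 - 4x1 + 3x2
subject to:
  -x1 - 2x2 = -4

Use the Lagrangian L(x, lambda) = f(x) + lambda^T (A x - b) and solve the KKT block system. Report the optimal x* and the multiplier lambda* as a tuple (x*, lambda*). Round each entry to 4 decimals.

Form the Lagrangian:
  L(x, lambda) = (1/2) x^T Q x + c^T x + lambda^T (A x - b)
Stationarity (grad_x L = 0): Q x + c + A^T lambda = 0.
Primal feasibility: A x = b.

This gives the KKT block system:
  [ Q   A^T ] [ x     ]   [-c ]
  [ A    0  ] [ lambda ] = [ b ]

Solving the linear system:
  x*      = (0.7, 1.65)
  lambda* = (9.85)
  f(x*)   = 20.775

x* = (0.7, 1.65), lambda* = (9.85)


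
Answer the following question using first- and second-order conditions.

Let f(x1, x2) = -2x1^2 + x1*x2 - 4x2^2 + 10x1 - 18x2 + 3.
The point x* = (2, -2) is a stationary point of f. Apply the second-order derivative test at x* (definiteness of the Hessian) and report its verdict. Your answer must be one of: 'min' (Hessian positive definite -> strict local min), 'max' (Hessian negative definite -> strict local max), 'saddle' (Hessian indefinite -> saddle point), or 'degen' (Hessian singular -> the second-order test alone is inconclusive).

Compute the Hessian H = grad^2 f:
  H = [[-4, 1], [1, -8]]
Verify stationarity: grad f(x*) = H x* + g = (0, 0).
Eigenvalues of H: -8.2361, -3.7639.
Both eigenvalues < 0, so H is negative definite -> x* is a strict local max.

max


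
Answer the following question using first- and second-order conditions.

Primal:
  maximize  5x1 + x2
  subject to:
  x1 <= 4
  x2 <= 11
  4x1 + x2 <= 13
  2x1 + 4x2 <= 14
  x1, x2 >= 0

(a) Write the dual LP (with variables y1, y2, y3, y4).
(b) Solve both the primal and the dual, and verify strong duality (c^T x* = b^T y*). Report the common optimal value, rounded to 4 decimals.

The standard primal-dual pair for 'max c^T x s.t. A x <= b, x >= 0' is:
  Dual:  min b^T y  s.t.  A^T y >= c,  y >= 0.

So the dual LP is:
  minimize  4y1 + 11y2 + 13y3 + 14y4
  subject to:
    y1 + 4y3 + 2y4 >= 5
    y2 + y3 + 4y4 >= 1
    y1, y2, y3, y4 >= 0

Solving the primal: x* = (3.25, 0).
  primal value c^T x* = 16.25.
Solving the dual: y* = (0, 0, 1.25, 0).
  dual value b^T y* = 16.25.
Strong duality: c^T x* = b^T y*. Confirmed.

16.25


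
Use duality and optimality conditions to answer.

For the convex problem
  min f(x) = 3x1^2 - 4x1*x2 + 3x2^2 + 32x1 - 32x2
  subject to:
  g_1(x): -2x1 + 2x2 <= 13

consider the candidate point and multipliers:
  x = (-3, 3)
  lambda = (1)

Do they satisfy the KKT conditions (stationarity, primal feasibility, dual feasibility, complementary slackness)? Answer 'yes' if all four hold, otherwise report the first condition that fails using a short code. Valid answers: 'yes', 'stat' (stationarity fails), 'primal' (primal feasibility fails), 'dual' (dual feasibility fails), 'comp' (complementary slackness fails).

Gradient of f: grad f(x) = Q x + c = (2, -2)
Constraint values g_i(x) = a_i^T x - b_i:
  g_1((-3, 3)) = -1
Stationarity residual: grad f(x) + sum_i lambda_i a_i = (0, 0)
  -> stationarity OK
Primal feasibility (all g_i <= 0): OK
Dual feasibility (all lambda_i >= 0): OK
Complementary slackness (lambda_i * g_i(x) = 0 for all i): FAILS

Verdict: the first failing condition is complementary_slackness -> comp.

comp


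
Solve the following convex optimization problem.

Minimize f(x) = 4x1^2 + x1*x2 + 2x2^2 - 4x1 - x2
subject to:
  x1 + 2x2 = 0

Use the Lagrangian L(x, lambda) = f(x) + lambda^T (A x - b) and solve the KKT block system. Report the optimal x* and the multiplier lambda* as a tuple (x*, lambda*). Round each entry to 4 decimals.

Form the Lagrangian:
  L(x, lambda) = (1/2) x^T Q x + c^T x + lambda^T (A x - b)
Stationarity (grad_x L = 0): Q x + c + A^T lambda = 0.
Primal feasibility: A x = b.

This gives the KKT block system:
  [ Q   A^T ] [ x     ]   [-c ]
  [ A    0  ] [ lambda ] = [ b ]

Solving the linear system:
  x*      = (0.4375, -0.2188)
  lambda* = (0.7188)
  f(x*)   = -0.7656

x* = (0.4375, -0.2188), lambda* = (0.7188)


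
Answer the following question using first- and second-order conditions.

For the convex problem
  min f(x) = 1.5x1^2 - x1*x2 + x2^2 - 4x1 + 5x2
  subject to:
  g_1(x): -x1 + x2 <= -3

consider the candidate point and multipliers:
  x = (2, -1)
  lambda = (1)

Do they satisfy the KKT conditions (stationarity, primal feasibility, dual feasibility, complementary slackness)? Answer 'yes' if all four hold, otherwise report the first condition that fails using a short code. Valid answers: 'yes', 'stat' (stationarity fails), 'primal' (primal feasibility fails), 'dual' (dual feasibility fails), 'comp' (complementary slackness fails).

Gradient of f: grad f(x) = Q x + c = (3, 1)
Constraint values g_i(x) = a_i^T x - b_i:
  g_1((2, -1)) = 0
Stationarity residual: grad f(x) + sum_i lambda_i a_i = (2, 2)
  -> stationarity FAILS
Primal feasibility (all g_i <= 0): OK
Dual feasibility (all lambda_i >= 0): OK
Complementary slackness (lambda_i * g_i(x) = 0 for all i): OK

Verdict: the first failing condition is stationarity -> stat.

stat


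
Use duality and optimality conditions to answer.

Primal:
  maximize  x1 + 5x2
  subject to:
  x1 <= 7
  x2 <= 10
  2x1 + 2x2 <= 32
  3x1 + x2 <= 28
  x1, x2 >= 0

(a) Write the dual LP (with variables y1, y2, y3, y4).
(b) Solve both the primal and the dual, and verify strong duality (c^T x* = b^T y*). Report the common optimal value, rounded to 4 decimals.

The standard primal-dual pair for 'max c^T x s.t. A x <= b, x >= 0' is:
  Dual:  min b^T y  s.t.  A^T y >= c,  y >= 0.

So the dual LP is:
  minimize  7y1 + 10y2 + 32y3 + 28y4
  subject to:
    y1 + 2y3 + 3y4 >= 1
    y2 + 2y3 + y4 >= 5
    y1, y2, y3, y4 >= 0

Solving the primal: x* = (6, 10).
  primal value c^T x* = 56.
Solving the dual: y* = (0, 4.6667, 0, 0.3333).
  dual value b^T y* = 56.
Strong duality: c^T x* = b^T y*. Confirmed.

56


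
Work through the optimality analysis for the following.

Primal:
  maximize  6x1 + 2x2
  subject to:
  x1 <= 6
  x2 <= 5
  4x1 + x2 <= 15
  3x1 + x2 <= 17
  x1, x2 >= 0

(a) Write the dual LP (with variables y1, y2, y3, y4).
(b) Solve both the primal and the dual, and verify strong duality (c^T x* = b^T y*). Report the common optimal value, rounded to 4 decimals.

The standard primal-dual pair for 'max c^T x s.t. A x <= b, x >= 0' is:
  Dual:  min b^T y  s.t.  A^T y >= c,  y >= 0.

So the dual LP is:
  minimize  6y1 + 5y2 + 15y3 + 17y4
  subject to:
    y1 + 4y3 + 3y4 >= 6
    y2 + y3 + y4 >= 2
    y1, y2, y3, y4 >= 0

Solving the primal: x* = (2.5, 5).
  primal value c^T x* = 25.
Solving the dual: y* = (0, 0.5, 1.5, 0).
  dual value b^T y* = 25.
Strong duality: c^T x* = b^T y*. Confirmed.

25


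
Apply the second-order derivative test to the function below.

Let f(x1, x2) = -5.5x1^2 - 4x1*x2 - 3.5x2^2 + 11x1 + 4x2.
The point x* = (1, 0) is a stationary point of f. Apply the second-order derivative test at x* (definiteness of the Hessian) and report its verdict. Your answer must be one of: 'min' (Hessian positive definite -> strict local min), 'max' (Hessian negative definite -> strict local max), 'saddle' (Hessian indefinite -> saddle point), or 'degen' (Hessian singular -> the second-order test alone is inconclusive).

Compute the Hessian H = grad^2 f:
  H = [[-11, -4], [-4, -7]]
Verify stationarity: grad f(x*) = H x* + g = (0, 0).
Eigenvalues of H: -13.4721, -4.5279.
Both eigenvalues < 0, so H is negative definite -> x* is a strict local max.

max


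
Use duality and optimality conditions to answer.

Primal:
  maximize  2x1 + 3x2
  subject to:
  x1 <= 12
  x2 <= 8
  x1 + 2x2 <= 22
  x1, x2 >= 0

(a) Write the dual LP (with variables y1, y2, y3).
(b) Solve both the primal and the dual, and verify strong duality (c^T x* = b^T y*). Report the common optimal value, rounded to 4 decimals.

The standard primal-dual pair for 'max c^T x s.t. A x <= b, x >= 0' is:
  Dual:  min b^T y  s.t.  A^T y >= c,  y >= 0.

So the dual LP is:
  minimize  12y1 + 8y2 + 22y3
  subject to:
    y1 + y3 >= 2
    y2 + 2y3 >= 3
    y1, y2, y3 >= 0

Solving the primal: x* = (12, 5).
  primal value c^T x* = 39.
Solving the dual: y* = (0.5, 0, 1.5).
  dual value b^T y* = 39.
Strong duality: c^T x* = b^T y*. Confirmed.

39


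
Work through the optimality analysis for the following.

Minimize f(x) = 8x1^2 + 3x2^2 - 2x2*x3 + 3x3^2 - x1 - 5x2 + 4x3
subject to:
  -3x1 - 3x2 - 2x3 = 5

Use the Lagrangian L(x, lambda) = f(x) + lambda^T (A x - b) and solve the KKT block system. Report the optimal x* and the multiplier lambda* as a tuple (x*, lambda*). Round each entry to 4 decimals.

Form the Lagrangian:
  L(x, lambda) = (1/2) x^T Q x + c^T x + lambda^T (A x - b)
Stationarity (grad_x L = 0): Q x + c + A^T lambda = 0.
Primal feasibility: A x = b.

This gives the KKT block system:
  [ Q   A^T ] [ x     ]   [-c ]
  [ A    0  ] [ lambda ] = [ b ]

Solving the linear system:
  x*      = (-0.2562, -0.4813, -1.3938)
  lambda* = (-1.7)
  f(x*)   = 2.7938

x* = (-0.2562, -0.4813, -1.3938), lambda* = (-1.7)


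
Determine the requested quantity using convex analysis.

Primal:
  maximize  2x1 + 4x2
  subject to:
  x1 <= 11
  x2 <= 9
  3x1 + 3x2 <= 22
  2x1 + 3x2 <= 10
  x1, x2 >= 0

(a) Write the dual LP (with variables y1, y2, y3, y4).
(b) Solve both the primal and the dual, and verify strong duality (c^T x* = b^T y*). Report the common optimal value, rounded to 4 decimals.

The standard primal-dual pair for 'max c^T x s.t. A x <= b, x >= 0' is:
  Dual:  min b^T y  s.t.  A^T y >= c,  y >= 0.

So the dual LP is:
  minimize  11y1 + 9y2 + 22y3 + 10y4
  subject to:
    y1 + 3y3 + 2y4 >= 2
    y2 + 3y3 + 3y4 >= 4
    y1, y2, y3, y4 >= 0

Solving the primal: x* = (0, 3.3333).
  primal value c^T x* = 13.3333.
Solving the dual: y* = (0, 0, 0, 1.3333).
  dual value b^T y* = 13.3333.
Strong duality: c^T x* = b^T y*. Confirmed.

13.3333


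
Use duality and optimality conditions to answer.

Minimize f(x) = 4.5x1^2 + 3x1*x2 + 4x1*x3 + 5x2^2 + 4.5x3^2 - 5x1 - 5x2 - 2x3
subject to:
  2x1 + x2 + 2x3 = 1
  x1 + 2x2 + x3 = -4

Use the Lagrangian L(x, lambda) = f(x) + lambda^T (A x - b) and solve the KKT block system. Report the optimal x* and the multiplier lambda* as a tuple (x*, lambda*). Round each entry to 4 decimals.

Form the Lagrangian:
  L(x, lambda) = (1/2) x^T Q x + c^T x + lambda^T (A x - b)
Stationarity (grad_x L = 0): Q x + c + A^T lambda = 0.
Primal feasibility: A x = b.

This gives the KKT block system:
  [ Q   A^T ] [ x     ]   [-c ]
  [ A    0  ] [ lambda ] = [ b ]

Solving the linear system:
  x*      = (2.2, -3, -0.2)
  lambda* = (-12.8, 20.6)
  f(x*)   = 49.8

x* = (2.2, -3, -0.2), lambda* = (-12.8, 20.6)


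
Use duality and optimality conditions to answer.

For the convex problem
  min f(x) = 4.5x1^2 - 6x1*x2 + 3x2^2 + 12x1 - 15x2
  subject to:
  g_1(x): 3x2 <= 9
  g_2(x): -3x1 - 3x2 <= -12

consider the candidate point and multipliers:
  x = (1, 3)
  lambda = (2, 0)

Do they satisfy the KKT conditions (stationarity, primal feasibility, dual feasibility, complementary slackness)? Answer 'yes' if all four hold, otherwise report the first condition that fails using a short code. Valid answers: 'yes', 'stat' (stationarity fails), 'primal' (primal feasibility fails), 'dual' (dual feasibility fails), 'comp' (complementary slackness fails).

Gradient of f: grad f(x) = Q x + c = (3, -3)
Constraint values g_i(x) = a_i^T x - b_i:
  g_1((1, 3)) = 0
  g_2((1, 3)) = 0
Stationarity residual: grad f(x) + sum_i lambda_i a_i = (3, 3)
  -> stationarity FAILS
Primal feasibility (all g_i <= 0): OK
Dual feasibility (all lambda_i >= 0): OK
Complementary slackness (lambda_i * g_i(x) = 0 for all i): OK

Verdict: the first failing condition is stationarity -> stat.

stat


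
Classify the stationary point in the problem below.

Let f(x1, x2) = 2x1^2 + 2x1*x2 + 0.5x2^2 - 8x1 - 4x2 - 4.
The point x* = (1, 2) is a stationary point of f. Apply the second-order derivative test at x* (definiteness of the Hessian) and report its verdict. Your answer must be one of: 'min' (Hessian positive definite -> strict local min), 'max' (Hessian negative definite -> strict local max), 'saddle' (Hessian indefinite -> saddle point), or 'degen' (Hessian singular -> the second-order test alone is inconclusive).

Compute the Hessian H = grad^2 f:
  H = [[4, 2], [2, 1]]
Verify stationarity: grad f(x*) = H x* + g = (0, 0).
Eigenvalues of H: 0, 5.
H has a zero eigenvalue (singular; positive semidefinite but not definite), so H is neither positive definite, negative definite, nor indefinite. The second-order test alone is inconclusive -> degen.
(Indeed, f is constant along the null direction of H through x*, so x* is not a strict local extremum.)

degen


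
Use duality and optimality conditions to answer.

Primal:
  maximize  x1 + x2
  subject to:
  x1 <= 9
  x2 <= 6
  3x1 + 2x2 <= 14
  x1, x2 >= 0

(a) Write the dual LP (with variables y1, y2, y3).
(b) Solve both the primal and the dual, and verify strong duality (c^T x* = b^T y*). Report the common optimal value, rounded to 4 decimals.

The standard primal-dual pair for 'max c^T x s.t. A x <= b, x >= 0' is:
  Dual:  min b^T y  s.t.  A^T y >= c,  y >= 0.

So the dual LP is:
  minimize  9y1 + 6y2 + 14y3
  subject to:
    y1 + 3y3 >= 1
    y2 + 2y3 >= 1
    y1, y2, y3 >= 0

Solving the primal: x* = (0.6667, 6).
  primal value c^T x* = 6.6667.
Solving the dual: y* = (0, 0.3333, 0.3333).
  dual value b^T y* = 6.6667.
Strong duality: c^T x* = b^T y*. Confirmed.

6.6667


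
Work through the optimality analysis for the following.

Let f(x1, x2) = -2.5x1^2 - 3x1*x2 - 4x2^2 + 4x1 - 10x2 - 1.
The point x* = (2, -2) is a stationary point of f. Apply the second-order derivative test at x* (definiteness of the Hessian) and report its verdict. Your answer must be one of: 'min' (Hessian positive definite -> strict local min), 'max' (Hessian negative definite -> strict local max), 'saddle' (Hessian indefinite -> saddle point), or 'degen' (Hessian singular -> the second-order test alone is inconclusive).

Compute the Hessian H = grad^2 f:
  H = [[-5, -3], [-3, -8]]
Verify stationarity: grad f(x*) = H x* + g = (0, 0).
Eigenvalues of H: -9.8541, -3.1459.
Both eigenvalues < 0, so H is negative definite -> x* is a strict local max.

max


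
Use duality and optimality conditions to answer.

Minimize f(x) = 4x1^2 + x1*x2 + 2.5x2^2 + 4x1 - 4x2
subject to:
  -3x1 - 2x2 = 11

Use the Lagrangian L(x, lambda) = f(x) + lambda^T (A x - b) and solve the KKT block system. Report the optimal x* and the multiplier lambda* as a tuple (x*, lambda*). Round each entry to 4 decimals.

Form the Lagrangian:
  L(x, lambda) = (1/2) x^T Q x + c^T x + lambda^T (A x - b)
Stationarity (grad_x L = 0): Q x + c + A^T lambda = 0.
Primal feasibility: A x = b.

This gives the KKT block system:
  [ Q   A^T ] [ x     ]   [-c ]
  [ A    0  ] [ lambda ] = [ b ]

Solving the linear system:
  x*      = (-2.8154, -1.2769)
  lambda* = (-6.6)
  f(x*)   = 33.2231

x* = (-2.8154, -1.2769), lambda* = (-6.6)


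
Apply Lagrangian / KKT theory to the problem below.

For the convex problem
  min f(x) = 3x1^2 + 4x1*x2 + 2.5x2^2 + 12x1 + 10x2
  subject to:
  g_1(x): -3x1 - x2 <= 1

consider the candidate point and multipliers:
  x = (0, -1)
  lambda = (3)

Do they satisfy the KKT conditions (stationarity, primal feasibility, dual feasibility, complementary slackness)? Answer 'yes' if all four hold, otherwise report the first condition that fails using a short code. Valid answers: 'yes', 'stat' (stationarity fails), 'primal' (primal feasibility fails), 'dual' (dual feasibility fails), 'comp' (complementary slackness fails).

Gradient of f: grad f(x) = Q x + c = (8, 5)
Constraint values g_i(x) = a_i^T x - b_i:
  g_1((0, -1)) = 0
Stationarity residual: grad f(x) + sum_i lambda_i a_i = (-1, 2)
  -> stationarity FAILS
Primal feasibility (all g_i <= 0): OK
Dual feasibility (all lambda_i >= 0): OK
Complementary slackness (lambda_i * g_i(x) = 0 for all i): OK

Verdict: the first failing condition is stationarity -> stat.

stat


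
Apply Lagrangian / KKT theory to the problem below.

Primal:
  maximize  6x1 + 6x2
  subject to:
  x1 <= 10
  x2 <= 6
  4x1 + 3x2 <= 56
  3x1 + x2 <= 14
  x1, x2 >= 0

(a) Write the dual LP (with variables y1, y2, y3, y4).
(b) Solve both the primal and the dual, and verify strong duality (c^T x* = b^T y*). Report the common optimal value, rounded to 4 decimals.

The standard primal-dual pair for 'max c^T x s.t. A x <= b, x >= 0' is:
  Dual:  min b^T y  s.t.  A^T y >= c,  y >= 0.

So the dual LP is:
  minimize  10y1 + 6y2 + 56y3 + 14y4
  subject to:
    y1 + 4y3 + 3y4 >= 6
    y2 + 3y3 + y4 >= 6
    y1, y2, y3, y4 >= 0

Solving the primal: x* = (2.6667, 6).
  primal value c^T x* = 52.
Solving the dual: y* = (0, 4, 0, 2).
  dual value b^T y* = 52.
Strong duality: c^T x* = b^T y*. Confirmed.

52


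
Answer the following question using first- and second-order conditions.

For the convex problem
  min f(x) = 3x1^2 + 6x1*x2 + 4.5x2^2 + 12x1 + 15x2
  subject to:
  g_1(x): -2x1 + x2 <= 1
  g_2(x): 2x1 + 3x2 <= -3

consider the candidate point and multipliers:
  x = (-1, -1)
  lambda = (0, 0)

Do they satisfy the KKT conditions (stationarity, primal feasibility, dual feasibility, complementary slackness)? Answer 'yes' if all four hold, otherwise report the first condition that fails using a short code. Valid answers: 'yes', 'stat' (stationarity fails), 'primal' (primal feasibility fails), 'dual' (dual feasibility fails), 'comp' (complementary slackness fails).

Gradient of f: grad f(x) = Q x + c = (0, 0)
Constraint values g_i(x) = a_i^T x - b_i:
  g_1((-1, -1)) = 0
  g_2((-1, -1)) = -2
Stationarity residual: grad f(x) + sum_i lambda_i a_i = (0, 0)
  -> stationarity OK
Primal feasibility (all g_i <= 0): OK
Dual feasibility (all lambda_i >= 0): OK
Complementary slackness (lambda_i * g_i(x) = 0 for all i): OK

Verdict: yes, KKT holds.

yes


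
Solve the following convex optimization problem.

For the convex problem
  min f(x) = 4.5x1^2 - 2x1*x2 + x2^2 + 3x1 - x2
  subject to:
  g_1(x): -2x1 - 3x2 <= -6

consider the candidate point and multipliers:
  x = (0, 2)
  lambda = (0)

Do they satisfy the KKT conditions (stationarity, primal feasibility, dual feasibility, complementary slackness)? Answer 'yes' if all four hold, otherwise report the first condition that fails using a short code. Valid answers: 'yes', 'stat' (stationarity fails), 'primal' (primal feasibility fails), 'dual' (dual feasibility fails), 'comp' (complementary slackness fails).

Gradient of f: grad f(x) = Q x + c = (-1, 3)
Constraint values g_i(x) = a_i^T x - b_i:
  g_1((0, 2)) = 0
Stationarity residual: grad f(x) + sum_i lambda_i a_i = (-1, 3)
  -> stationarity FAILS
Primal feasibility (all g_i <= 0): OK
Dual feasibility (all lambda_i >= 0): OK
Complementary slackness (lambda_i * g_i(x) = 0 for all i): OK

Verdict: the first failing condition is stationarity -> stat.

stat


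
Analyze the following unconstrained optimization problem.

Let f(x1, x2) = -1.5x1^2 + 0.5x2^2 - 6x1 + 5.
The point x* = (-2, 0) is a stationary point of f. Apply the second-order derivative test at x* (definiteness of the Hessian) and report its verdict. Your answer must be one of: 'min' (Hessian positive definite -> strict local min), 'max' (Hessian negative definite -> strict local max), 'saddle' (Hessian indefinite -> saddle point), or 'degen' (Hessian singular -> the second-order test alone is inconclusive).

Compute the Hessian H = grad^2 f:
  H = [[-3, 0], [0, 1]]
Verify stationarity: grad f(x*) = H x* + g = (0, 0).
Eigenvalues of H: -3, 1.
Eigenvalues have mixed signs, so H is indefinite -> x* is a saddle point.

saddle


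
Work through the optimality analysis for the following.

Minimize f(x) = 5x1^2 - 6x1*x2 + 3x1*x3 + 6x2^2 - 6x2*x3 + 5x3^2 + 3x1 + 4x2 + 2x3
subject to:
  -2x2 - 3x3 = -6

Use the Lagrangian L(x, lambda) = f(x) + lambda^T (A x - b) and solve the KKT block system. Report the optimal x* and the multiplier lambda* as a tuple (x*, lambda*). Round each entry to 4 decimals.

Form the Lagrangian:
  L(x, lambda) = (1/2) x^T Q x + c^T x + lambda^T (A x - b)
Stationarity (grad_x L = 0): Q x + c + A^T lambda = 0.
Primal feasibility: A x = b.

This gives the KKT block system:
  [ Q   A^T ] [ x     ]   [-c ]
  [ A    0  ] [ lambda ] = [ b ]

Solving the linear system:
  x*      = (-0.2143, 0.8571, 1.4286)
  lambda* = (3.5)
  f(x*)   = 13.3214

x* = (-0.2143, 0.8571, 1.4286), lambda* = (3.5)


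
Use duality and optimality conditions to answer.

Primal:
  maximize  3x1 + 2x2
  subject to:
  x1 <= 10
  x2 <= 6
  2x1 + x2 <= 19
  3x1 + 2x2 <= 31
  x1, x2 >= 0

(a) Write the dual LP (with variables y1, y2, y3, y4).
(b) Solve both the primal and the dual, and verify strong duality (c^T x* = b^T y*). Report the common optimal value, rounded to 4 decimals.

The standard primal-dual pair for 'max c^T x s.t. A x <= b, x >= 0' is:
  Dual:  min b^T y  s.t.  A^T y >= c,  y >= 0.

So the dual LP is:
  minimize  10y1 + 6y2 + 19y3 + 31y4
  subject to:
    y1 + 2y3 + 3y4 >= 3
    y2 + y3 + 2y4 >= 2
    y1, y2, y3, y4 >= 0

Solving the primal: x* = (7, 5).
  primal value c^T x* = 31.
Solving the dual: y* = (0, 0, 0, 1).
  dual value b^T y* = 31.
Strong duality: c^T x* = b^T y*. Confirmed.

31


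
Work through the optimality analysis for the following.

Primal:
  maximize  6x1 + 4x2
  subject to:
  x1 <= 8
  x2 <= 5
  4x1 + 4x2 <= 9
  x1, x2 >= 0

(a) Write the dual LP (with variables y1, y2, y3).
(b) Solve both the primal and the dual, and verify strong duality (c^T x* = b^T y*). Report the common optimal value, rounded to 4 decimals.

The standard primal-dual pair for 'max c^T x s.t. A x <= b, x >= 0' is:
  Dual:  min b^T y  s.t.  A^T y >= c,  y >= 0.

So the dual LP is:
  minimize  8y1 + 5y2 + 9y3
  subject to:
    y1 + 4y3 >= 6
    y2 + 4y3 >= 4
    y1, y2, y3 >= 0

Solving the primal: x* = (2.25, 0).
  primal value c^T x* = 13.5.
Solving the dual: y* = (0, 0, 1.5).
  dual value b^T y* = 13.5.
Strong duality: c^T x* = b^T y*. Confirmed.

13.5


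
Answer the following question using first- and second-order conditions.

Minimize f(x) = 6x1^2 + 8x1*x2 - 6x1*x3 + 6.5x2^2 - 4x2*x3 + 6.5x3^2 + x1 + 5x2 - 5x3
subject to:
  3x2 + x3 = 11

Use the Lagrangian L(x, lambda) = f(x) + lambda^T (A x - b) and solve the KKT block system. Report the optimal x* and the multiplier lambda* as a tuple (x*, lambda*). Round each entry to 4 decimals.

Form the Lagrangian:
  L(x, lambda) = (1/2) x^T Q x + c^T x + lambda^T (A x - b)
Stationarity (grad_x L = 0): Q x + c + A^T lambda = 0.
Primal feasibility: A x = b.

This gives the KKT block system:
  [ Q   A^T ] [ x     ]   [-c ]
  [ A    0  ] [ lambda ] = [ b ]

Solving the linear system:
  x*      = (-1.5085, 3.1962, 1.4113)
  lambda* = (-9.6126)
  f(x*)   = 56.5776

x* = (-1.5085, 3.1962, 1.4113), lambda* = (-9.6126)


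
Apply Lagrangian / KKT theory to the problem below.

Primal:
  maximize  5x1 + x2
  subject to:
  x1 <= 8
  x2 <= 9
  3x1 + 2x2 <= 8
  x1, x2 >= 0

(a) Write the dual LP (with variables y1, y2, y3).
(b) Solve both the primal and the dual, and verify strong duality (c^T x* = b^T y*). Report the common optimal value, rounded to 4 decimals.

The standard primal-dual pair for 'max c^T x s.t. A x <= b, x >= 0' is:
  Dual:  min b^T y  s.t.  A^T y >= c,  y >= 0.

So the dual LP is:
  minimize  8y1 + 9y2 + 8y3
  subject to:
    y1 + 3y3 >= 5
    y2 + 2y3 >= 1
    y1, y2, y3 >= 0

Solving the primal: x* = (2.6667, 0).
  primal value c^T x* = 13.3333.
Solving the dual: y* = (0, 0, 1.6667).
  dual value b^T y* = 13.3333.
Strong duality: c^T x* = b^T y*. Confirmed.

13.3333


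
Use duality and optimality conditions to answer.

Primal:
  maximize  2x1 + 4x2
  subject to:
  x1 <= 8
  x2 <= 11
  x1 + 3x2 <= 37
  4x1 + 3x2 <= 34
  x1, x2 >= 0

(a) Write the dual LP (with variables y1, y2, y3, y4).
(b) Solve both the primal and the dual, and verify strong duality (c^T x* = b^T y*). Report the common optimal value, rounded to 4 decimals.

The standard primal-dual pair for 'max c^T x s.t. A x <= b, x >= 0' is:
  Dual:  min b^T y  s.t.  A^T y >= c,  y >= 0.

So the dual LP is:
  minimize  8y1 + 11y2 + 37y3 + 34y4
  subject to:
    y1 + y3 + 4y4 >= 2
    y2 + 3y3 + 3y4 >= 4
    y1, y2, y3, y4 >= 0

Solving the primal: x* = (0.25, 11).
  primal value c^T x* = 44.5.
Solving the dual: y* = (0, 2.5, 0, 0.5).
  dual value b^T y* = 44.5.
Strong duality: c^T x* = b^T y*. Confirmed.

44.5


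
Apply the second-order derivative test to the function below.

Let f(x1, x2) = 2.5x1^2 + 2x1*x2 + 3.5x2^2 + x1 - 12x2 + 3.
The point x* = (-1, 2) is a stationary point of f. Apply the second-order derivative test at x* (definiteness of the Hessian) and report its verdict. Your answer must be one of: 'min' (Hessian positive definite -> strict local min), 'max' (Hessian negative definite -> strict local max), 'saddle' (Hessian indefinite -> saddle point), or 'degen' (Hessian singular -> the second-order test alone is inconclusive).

Compute the Hessian H = grad^2 f:
  H = [[5, 2], [2, 7]]
Verify stationarity: grad f(x*) = H x* + g = (0, 0).
Eigenvalues of H: 3.7639, 8.2361.
Both eigenvalues > 0, so H is positive definite -> x* is a strict local min.

min


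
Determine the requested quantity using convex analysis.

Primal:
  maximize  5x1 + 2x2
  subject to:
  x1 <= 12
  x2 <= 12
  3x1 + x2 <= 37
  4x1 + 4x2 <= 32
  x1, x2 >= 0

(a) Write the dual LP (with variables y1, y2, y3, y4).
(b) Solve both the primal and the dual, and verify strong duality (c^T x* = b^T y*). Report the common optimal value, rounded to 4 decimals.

The standard primal-dual pair for 'max c^T x s.t. A x <= b, x >= 0' is:
  Dual:  min b^T y  s.t.  A^T y >= c,  y >= 0.

So the dual LP is:
  minimize  12y1 + 12y2 + 37y3 + 32y4
  subject to:
    y1 + 3y3 + 4y4 >= 5
    y2 + y3 + 4y4 >= 2
    y1, y2, y3, y4 >= 0

Solving the primal: x* = (8, 0).
  primal value c^T x* = 40.
Solving the dual: y* = (0, 0, 0, 1.25).
  dual value b^T y* = 40.
Strong duality: c^T x* = b^T y*. Confirmed.

40


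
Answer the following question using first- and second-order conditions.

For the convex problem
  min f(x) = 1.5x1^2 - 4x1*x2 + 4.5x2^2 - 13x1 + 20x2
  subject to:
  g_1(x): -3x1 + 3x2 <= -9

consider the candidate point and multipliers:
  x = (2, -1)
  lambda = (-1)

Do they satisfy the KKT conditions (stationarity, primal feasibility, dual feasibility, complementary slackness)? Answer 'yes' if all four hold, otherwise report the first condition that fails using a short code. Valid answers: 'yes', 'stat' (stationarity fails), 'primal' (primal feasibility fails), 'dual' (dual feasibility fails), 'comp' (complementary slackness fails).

Gradient of f: grad f(x) = Q x + c = (-3, 3)
Constraint values g_i(x) = a_i^T x - b_i:
  g_1((2, -1)) = 0
Stationarity residual: grad f(x) + sum_i lambda_i a_i = (0, 0)
  -> stationarity OK
Primal feasibility (all g_i <= 0): OK
Dual feasibility (all lambda_i >= 0): FAILS
Complementary slackness (lambda_i * g_i(x) = 0 for all i): OK

Verdict: the first failing condition is dual_feasibility -> dual.

dual


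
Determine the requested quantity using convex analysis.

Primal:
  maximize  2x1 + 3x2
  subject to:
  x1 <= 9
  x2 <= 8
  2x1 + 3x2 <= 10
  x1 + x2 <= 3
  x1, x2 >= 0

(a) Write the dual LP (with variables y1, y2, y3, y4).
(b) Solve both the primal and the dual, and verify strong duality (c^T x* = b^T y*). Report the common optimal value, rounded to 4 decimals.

The standard primal-dual pair for 'max c^T x s.t. A x <= b, x >= 0' is:
  Dual:  min b^T y  s.t.  A^T y >= c,  y >= 0.

So the dual LP is:
  minimize  9y1 + 8y2 + 10y3 + 3y4
  subject to:
    y1 + 2y3 + y4 >= 2
    y2 + 3y3 + y4 >= 3
    y1, y2, y3, y4 >= 0

Solving the primal: x* = (0, 3).
  primal value c^T x* = 9.
Solving the dual: y* = (0, 0, 0, 3).
  dual value b^T y* = 9.
Strong duality: c^T x* = b^T y*. Confirmed.

9


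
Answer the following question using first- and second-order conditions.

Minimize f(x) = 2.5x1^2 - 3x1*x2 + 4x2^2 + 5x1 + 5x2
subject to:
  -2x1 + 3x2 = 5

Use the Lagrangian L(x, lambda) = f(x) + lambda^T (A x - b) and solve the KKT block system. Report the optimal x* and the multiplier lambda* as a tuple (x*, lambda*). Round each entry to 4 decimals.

Form the Lagrangian:
  L(x, lambda) = (1/2) x^T Q x + c^T x + lambda^T (A x - b)
Stationarity (grad_x L = 0): Q x + c + A^T lambda = 0.
Primal feasibility: A x = b.

This gives the KKT block system:
  [ Q   A^T ] [ x     ]   [-c ]
  [ A    0  ] [ lambda ] = [ b ]

Solving the linear system:
  x*      = (-2.6829, -0.122)
  lambda* = (-4.0244)
  f(x*)   = 3.0488

x* = (-2.6829, -0.122), lambda* = (-4.0244)


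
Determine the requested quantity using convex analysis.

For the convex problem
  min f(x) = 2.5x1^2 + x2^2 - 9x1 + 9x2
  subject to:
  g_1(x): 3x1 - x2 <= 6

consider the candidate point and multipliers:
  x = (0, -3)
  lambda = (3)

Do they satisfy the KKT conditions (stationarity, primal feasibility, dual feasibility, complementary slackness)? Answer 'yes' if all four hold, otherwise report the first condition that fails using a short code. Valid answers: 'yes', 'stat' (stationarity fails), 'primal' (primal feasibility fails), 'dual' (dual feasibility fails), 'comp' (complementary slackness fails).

Gradient of f: grad f(x) = Q x + c = (-9, 3)
Constraint values g_i(x) = a_i^T x - b_i:
  g_1((0, -3)) = -3
Stationarity residual: grad f(x) + sum_i lambda_i a_i = (0, 0)
  -> stationarity OK
Primal feasibility (all g_i <= 0): OK
Dual feasibility (all lambda_i >= 0): OK
Complementary slackness (lambda_i * g_i(x) = 0 for all i): FAILS

Verdict: the first failing condition is complementary_slackness -> comp.

comp


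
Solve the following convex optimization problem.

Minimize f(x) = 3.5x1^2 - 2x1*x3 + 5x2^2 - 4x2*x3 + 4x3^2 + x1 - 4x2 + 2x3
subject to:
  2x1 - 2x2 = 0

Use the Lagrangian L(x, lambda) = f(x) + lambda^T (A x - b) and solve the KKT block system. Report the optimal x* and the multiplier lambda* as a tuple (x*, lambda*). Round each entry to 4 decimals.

Form the Lagrangian:
  L(x, lambda) = (1/2) x^T Q x + c^T x + lambda^T (A x - b)
Stationarity (grad_x L = 0): Q x + c + A^T lambda = 0.
Primal feasibility: A x = b.

This gives the KKT block system:
  [ Q   A^T ] [ x     ]   [-c ]
  [ A    0  ] [ lambda ] = [ b ]

Solving the linear system:
  x*      = (0.12, 0.12, -0.16)
  lambda* = (-1.08)
  f(x*)   = -0.34

x* = (0.12, 0.12, -0.16), lambda* = (-1.08)


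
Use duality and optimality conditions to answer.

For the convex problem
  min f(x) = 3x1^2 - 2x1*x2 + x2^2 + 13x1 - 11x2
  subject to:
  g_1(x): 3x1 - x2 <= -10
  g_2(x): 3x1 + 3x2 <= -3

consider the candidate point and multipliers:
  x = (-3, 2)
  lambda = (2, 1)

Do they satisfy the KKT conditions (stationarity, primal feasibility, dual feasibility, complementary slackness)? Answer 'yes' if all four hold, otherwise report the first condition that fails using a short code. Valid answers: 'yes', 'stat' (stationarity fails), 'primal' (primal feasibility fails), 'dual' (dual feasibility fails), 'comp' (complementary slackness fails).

Gradient of f: grad f(x) = Q x + c = (-9, -1)
Constraint values g_i(x) = a_i^T x - b_i:
  g_1((-3, 2)) = -1
  g_2((-3, 2)) = 0
Stationarity residual: grad f(x) + sum_i lambda_i a_i = (0, 0)
  -> stationarity OK
Primal feasibility (all g_i <= 0): OK
Dual feasibility (all lambda_i >= 0): OK
Complementary slackness (lambda_i * g_i(x) = 0 for all i): FAILS

Verdict: the first failing condition is complementary_slackness -> comp.

comp
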